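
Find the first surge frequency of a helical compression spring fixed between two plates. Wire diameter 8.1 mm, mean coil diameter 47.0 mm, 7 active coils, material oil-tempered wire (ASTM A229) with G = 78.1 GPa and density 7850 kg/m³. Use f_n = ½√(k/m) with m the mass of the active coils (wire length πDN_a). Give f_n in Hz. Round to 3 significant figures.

186 Hz

k = Gd⁴/(8D³N_a) = (78.1×10³)(8.1⁴)/(8·47.0³·7) = 57.824 N/mm = 57824 N/m
Wire length L = πDN_a = π·47.0·7 = 1033.6 mm
m = ρ·(πd²/4)·L = 7850 × 51.53×10⁻⁶ m² × 1.0336 m = 0.4181 kg
f_n = ½√(k/m) = 0.5·√(57824/0.4181) = 0.5·√(1.383e+05) = 185.95 Hz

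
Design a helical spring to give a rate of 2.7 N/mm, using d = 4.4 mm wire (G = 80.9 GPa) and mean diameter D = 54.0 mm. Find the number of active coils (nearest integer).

9

N_a = Gd⁴/(8D³k) = (80.9×10³ × 4.4⁴)/(8 × 54.0³ × 2.7)
    = 3.03221e+07 / 3.40122e+06 = 8.915 → 9 coils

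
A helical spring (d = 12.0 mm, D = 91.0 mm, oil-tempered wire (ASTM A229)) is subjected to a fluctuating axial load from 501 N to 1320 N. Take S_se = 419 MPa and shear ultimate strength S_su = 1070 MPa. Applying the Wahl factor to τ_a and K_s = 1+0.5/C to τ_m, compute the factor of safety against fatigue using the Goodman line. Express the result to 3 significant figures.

C = D/d = 91.0/12.0 = 7.5833; K_W = (4C−1)/(4C−4)+0.615/C = 1.1950; K_s = 1+0.5/C = 1.0659
F_a = (F_max−F_min)/2 = 409.5 N; F_m = (F_max+F_min)/2 = 910.5 N
τ_a = K_W·8F_aD/(πd³) = 1.1950 × 54.915 = 65.625 MPa
τ_m = K_s·8F_mD/(πd³) = 1.0659 × 122.1 = 130.15 MPa
Goodman: 1/n_f = τ_a/S_se + τ_m/S_su = 65.625/419 + 130.15/1070 = 0.15662 + 0.12164 = 0.27826
n_f = 1/0.27826 = 3.594

3.59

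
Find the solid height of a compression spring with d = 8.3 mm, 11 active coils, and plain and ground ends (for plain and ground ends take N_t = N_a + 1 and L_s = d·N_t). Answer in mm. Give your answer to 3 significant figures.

plain and ground ends: N_t = N_a + 1 = 11 + 1 = 12
L_s = d·N_t = 8.3 × 12 = 99.6 mm

99.6 mm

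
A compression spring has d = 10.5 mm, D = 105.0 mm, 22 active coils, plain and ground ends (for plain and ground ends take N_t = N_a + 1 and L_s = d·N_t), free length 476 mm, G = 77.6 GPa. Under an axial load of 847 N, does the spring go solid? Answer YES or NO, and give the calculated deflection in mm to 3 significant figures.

NO, δ = 183 mm

k = Gd⁴/(8D³N_a) = (77.6×10³)(10.5⁴)/(8·105.0³·22) = 4.6295 N/mm
N_t = 23; L_s = 10.5·23 = 241.5 mm; δ_solid = L₀ − L_s = 476 − 241.5 = 234.5 mm
δ = F/k = 847/4.6295 = 182.96 mm
δ < δ_solid → spring does not go solid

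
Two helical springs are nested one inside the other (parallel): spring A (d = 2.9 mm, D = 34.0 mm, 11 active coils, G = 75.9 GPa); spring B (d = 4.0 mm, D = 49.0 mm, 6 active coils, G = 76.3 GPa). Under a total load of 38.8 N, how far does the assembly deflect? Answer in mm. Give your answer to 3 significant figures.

7.74 mm

k_A = Gd⁴/(8D³N_a) = (75.9×10³)(2.9⁴)/(8·34.0³·11) = 1.5521 N/mm
k_B = Gd⁴/(8D³N_a) = (76.3×10³)(4.0⁴)/(8·49.0³·6) = 3.4589 N/mm
Parallel: k_eq = 1.5521 + 3.4589 = 5.011 N/mm
δ = F/k_eq = 38.8/5.011 = 7.743 mm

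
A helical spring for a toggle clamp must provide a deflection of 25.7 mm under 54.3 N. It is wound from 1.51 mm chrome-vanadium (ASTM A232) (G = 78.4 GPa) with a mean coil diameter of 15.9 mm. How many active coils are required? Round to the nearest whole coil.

6

Required rate k = F/δ = 54.3/25.7 = 2.1128 N/mm
N_a = Gd⁴/(8D³k) = (78.4×10³ × 1.51⁴)/(8 × 15.9³ × 2.1128)
    = 407590 / 67943.5 = 5.999 → 6 coils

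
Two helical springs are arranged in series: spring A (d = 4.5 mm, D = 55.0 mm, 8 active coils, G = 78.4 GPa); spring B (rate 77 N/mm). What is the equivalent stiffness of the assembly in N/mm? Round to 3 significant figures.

k_A = Gd⁴/(8D³N_a) = (78.4×10³)(4.5⁴)/(8·55.0³·8) = 3.0192 N/mm
Series: 1/k_eq = 1/3.0192 + 1/77 = 0.3442; k_eq = 2.9053 N/mm

2.91 N/mm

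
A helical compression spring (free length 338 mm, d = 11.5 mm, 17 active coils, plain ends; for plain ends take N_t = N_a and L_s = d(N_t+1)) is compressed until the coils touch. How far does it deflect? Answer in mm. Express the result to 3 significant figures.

N_t = 17; L_s = 11.5·18 = 207 mm
δ_solid = L₀ − L_s = 338 − 207 = 131 mm

131 mm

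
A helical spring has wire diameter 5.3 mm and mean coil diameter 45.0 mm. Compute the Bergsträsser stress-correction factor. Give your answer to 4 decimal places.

1.1615

C = D/d = 45.0/5.3 = 8.4906
K_B = (4C+2)/(4C−3) = 35.962/30.962 = 1.1615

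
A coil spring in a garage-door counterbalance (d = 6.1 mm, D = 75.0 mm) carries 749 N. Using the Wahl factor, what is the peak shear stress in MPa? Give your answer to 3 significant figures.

Spring index C = D/d = 75.0/6.1 = 12.2951
K_W = (4C−1)/(4C−4) + 0.615/C = 48.180/45.180 + 0.0500 = 1.1164
τ₀ = 8FD/(πd³) = 8·749·75.0/(π·6.1³) = 449400/713.08 = 630.22 MPa
τ_max = K·τ₀ = 1.1164 × 630.22 = 703.59 MPa

704 MPa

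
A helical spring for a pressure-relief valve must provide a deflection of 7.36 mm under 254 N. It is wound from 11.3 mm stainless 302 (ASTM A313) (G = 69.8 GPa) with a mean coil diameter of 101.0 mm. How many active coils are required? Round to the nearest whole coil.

4

Required rate k = F/δ = 254/7.36 = 34.511 N/mm
N_a = Gd⁴/(8D³k) = (69.8×10³ × 11.3⁴)/(8 × 101.0³ × 34.511)
    = 1.13807e+09 / 2.84453e+08 = 4.001 → 4 coils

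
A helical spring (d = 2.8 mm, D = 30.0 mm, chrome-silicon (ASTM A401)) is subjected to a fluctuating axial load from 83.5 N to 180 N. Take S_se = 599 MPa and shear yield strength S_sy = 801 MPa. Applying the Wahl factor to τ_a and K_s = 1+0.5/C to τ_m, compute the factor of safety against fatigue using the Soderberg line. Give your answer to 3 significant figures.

C = D/d = 30.0/2.8 = 10.7143; K_W = (4C−1)/(4C−4)+0.615/C = 1.1346; K_s = 1+0.5/C = 1.0467
F_a = (F_max−F_min)/2 = 48.25 N; F_m = (F_max+F_min)/2 = 131.75 N
τ_a = K_W·8F_aD/(πd³) = 1.1346 × 167.91 = 190.52 MPa
τ_m = K_s·8F_mD/(πd³) = 1.0467 × 458.5 = 479.9 MPa
Soderberg: 1/n_f = τ_a/S_se + τ_m/S_sy = 190.52/599 + 479.9/801 = 0.31806 + 0.59912 = 0.91718
n_f = 1/0.91718 = 1.09

1.09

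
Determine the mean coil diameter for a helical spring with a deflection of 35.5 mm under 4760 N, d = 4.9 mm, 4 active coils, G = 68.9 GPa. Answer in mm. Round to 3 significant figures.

21.0 mm

Required rate k = F/δ = 4760/35.5 = 134.08 N/mm
D = (Gd⁴/(8N_a·k))^(1/3) = (68.9×10³·4.9⁴/(8·4·134.08))^(1/3)
  = (9257.1)^(1/3) = 20.9971 mm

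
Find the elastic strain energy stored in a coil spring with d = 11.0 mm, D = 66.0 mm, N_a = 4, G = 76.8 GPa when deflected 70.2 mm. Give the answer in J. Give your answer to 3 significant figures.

301 J

k = Gd⁴/(8D³N_a) = (76.8×10³)(11.0⁴)/(8·66.0³·4) = 122.22 N/mm
U = ½kδ² = 0.5 × 122.22 × 70.2² = 3.0116e+05 N·mm = 301.16 J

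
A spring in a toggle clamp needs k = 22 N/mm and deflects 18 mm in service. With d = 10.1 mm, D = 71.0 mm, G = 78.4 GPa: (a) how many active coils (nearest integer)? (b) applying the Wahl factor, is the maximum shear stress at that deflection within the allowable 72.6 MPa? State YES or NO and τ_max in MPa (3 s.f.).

(a) 13 coils; (b) NO, τ_max = 83.9 MPa

N_a = Gd⁴/(8D³k) = (78.4×10³)(10.1⁴)/(8·71.0³·22) = 12.95 → N_a = 13
Actual rate k = Gd⁴/(8D³·13) = 21.918 N/mm
Working load F = kδ = 21.918·18 = 394.52 N
C = 71.0/10.1 = 7.0297; K_W = (4C−1)/(4C−4)+0.615/C = 1.2119
τ_max = K_W·8FD/(πd³) = 1.2119·69.231 = 83.899 MPa
τ_max > 72.6 MPa → exceeds allowable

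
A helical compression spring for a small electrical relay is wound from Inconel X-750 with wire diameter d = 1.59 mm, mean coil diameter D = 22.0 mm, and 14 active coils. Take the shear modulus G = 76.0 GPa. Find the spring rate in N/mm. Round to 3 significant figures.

k = Gd⁴/(8D³N_a) = (76.0×10³ × 1.59⁴) / (8 × 22.0³ × 14)
  = 485738 / 1.19258e+06 = 0.4073 N/mm

0.407 N/mm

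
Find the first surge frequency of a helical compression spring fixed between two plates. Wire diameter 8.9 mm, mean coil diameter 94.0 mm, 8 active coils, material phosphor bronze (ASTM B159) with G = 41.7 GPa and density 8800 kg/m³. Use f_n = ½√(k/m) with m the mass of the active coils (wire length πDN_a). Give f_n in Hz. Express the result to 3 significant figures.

30.8 Hz

k = Gd⁴/(8D³N_a) = (41.7×10³)(8.9⁴)/(8·94.0³·8) = 4.9219 N/mm = 4921.9 N/m
Wire length L = πDN_a = π·94.0·8 = 2362.5 mm
m = ρ·(πd²/4)·L = 8800 × 62.211×10⁻⁶ m² × 2.3625 m = 1.2934 kg
f_n = ½√(k/m) = 0.5·√(4921.9/1.2934) = 0.5·√(3805.5) = 30.844 Hz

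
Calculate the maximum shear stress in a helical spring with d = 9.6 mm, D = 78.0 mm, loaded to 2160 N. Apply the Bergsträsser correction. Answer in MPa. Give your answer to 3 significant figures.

Spring index C = D/d = 78.0/9.6 = 8.1250
K_B = (4C+2)/(4C−3) = 34.500/29.500 = 1.1695
τ₀ = 8FD/(πd³) = 8·2160·78.0/(π·9.6³) = 1.34784e+06/2779.5 = 484.93 MPa
τ_max = K·τ₀ = 1.1695 × 484.93 = 567.12 MPa

567 MPa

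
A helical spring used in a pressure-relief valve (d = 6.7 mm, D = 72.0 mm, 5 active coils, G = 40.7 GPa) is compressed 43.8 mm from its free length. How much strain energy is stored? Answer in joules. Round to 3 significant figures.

5.27 J

k = Gd⁴/(8D³N_a) = (40.7×10³)(6.7⁴)/(8·72.0³·5) = 5.4933 N/mm
U = ½kδ² = 0.5 × 5.4933 × 43.8² = 5269.3 N·mm = 5.2693 J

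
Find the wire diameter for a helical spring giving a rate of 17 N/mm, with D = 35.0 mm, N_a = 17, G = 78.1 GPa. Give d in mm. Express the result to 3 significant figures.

d = (8D³N_a·k / G)^(1/4) = (8·35.0³·17·17 / (78.1×10³))^0.25
  = (1269.2)^0.25 = 5.9688 mm

5.97 mm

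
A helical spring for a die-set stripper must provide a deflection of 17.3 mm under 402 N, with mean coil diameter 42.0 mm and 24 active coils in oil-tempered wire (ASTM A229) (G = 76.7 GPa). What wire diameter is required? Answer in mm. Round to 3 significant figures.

Required rate k = F/δ = 402/17.3 = 23.237 N/mm
d = (8D³N_a·k / G)^(1/4) = (8·42.0³·24·23.237 / (76.7×10³))^0.25
  = (4309.6)^0.25 = 8.1023 mm

8.10 mm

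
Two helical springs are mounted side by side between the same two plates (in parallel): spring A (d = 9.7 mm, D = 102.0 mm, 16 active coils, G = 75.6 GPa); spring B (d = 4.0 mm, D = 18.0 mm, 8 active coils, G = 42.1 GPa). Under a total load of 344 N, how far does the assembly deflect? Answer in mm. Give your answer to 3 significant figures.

10.2 mm

k_A = Gd⁴/(8D³N_a) = (75.6×10³)(9.7⁴)/(8·102.0³·16) = 4.9272 N/mm
k_B = Gd⁴/(8D³N_a) = (42.1×10³)(4.0⁴)/(8·18.0³·8) = 28.875 N/mm
Parallel: k_eq = 4.9272 + 28.875 = 33.802 N/mm
δ = F/k_eq = 344/33.802 = 10.177 mm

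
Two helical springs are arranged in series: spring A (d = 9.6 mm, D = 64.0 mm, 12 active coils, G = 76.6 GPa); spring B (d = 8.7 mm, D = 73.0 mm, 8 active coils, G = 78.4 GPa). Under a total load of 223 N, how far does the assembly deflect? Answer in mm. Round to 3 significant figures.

21.0 mm

k_A = Gd⁴/(8D³N_a) = (76.6×10³)(9.6⁴)/(8·64.0³·12) = 25.852 N/mm
k_B = Gd⁴/(8D³N_a) = (78.4×10³)(8.7⁴)/(8·73.0³·8) = 18.04 N/mm
Series: 1/k_eq = 1/25.852 + 1/18.04 = 0.094112; k_eq = 10.626 N/mm
δ = F/k_eq = 223/10.626 = 20.987 mm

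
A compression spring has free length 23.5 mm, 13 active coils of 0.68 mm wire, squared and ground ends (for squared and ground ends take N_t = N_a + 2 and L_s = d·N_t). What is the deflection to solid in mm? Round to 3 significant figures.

N_t = 15; L_s = 0.68·15 = 10.2 mm
δ_solid = L₀ − L_s = 23.5 − 10.2 = 13.3 mm

13.3 mm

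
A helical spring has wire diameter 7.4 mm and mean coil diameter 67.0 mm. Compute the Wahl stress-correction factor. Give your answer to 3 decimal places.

C = D/d = 67.0/7.4 = 9.0541
K_W = (4C−1)/(4C−4) + 0.615/C = 35.216/32.216 + 0.0679 = 1.1610

1.161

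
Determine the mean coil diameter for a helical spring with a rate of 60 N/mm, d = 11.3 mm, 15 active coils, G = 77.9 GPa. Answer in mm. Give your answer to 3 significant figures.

D = (Gd⁴/(8N_a·k))^(1/3) = (77.9×10³·11.3⁴/(8·15·60))^(1/3)
  = (176408)^(1/3) = 56.0841 mm

56.1 mm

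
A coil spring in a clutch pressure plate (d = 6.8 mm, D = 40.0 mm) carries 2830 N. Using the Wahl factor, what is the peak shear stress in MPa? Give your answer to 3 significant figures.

1150 MPa

Spring index C = D/d = 40.0/6.8 = 5.8824
K_W = (4C−1)/(4C−4) + 0.615/C = 22.529/19.529 + 0.1045 = 1.2582
τ₀ = 8FD/(πd³) = 8·2830·40.0/(π·6.8³) = 905600/987.82 = 916.77 MPa
τ_max = K·τ₀ = 1.2582 × 916.77 = 1153.4 MPa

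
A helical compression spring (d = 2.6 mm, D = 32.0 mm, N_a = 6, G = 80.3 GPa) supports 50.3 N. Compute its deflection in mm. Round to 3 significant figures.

k = Gd⁴/(8D³N_a) = (80.3×10³)(2.6⁴)/(8·32.0³·6) = 2.333 N/mm
δ = F/k = 50.3 / 2.333 = 21.56 mm

21.6 mm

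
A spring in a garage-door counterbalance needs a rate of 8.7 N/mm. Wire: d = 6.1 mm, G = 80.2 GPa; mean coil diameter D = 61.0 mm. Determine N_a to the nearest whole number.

N_a = Gd⁴/(8D³k) = (80.2×10³ × 6.1⁴)/(8 × 61.0³ × 8.7)
    = 1.11044e+08 / 1.57979e+07 = 7.029 → 7 coils

7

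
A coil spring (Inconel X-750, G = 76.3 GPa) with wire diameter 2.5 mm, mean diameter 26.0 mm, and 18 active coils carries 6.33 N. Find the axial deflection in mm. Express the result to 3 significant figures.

5.38 mm

k = Gd⁴/(8D³N_a) = (76.3×10³)(2.5⁴)/(8·26.0³·18) = 1.1776 N/mm
δ = F/k = 6.33 / 1.1776 = 5.3753 mm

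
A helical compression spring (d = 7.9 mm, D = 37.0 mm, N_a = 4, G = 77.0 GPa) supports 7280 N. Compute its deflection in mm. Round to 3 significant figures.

39.3 mm

k = Gd⁴/(8D³N_a) = (77.0×10³)(7.9⁴)/(8·37.0³·4) = 185.03 N/mm
δ = F/k = 7280 / 185.03 = 39.345 mm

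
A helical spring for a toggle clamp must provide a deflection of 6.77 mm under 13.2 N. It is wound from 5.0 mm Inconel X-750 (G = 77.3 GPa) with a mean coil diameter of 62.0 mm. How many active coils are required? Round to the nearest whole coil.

Required rate k = F/δ = 13.2/6.77 = 1.9498 N/mm
N_a = Gd⁴/(8D³k) = (77.3×10³ × 5.0⁴)/(8 × 62.0³ × 1.9498)
    = 4.83125e+07 / 3.71749e+06 = 13 → 13 coils

13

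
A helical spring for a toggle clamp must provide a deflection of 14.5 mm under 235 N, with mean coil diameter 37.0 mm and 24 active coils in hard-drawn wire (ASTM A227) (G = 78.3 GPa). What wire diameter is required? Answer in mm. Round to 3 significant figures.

6.70 mm

Required rate k = F/δ = 235/14.5 = 16.207 N/mm
d = (8D³N_a·k / G)^(1/4) = (8·37.0³·24·16.207 / (78.3×10³))^0.25
  = (2013)^0.25 = 6.6982 mm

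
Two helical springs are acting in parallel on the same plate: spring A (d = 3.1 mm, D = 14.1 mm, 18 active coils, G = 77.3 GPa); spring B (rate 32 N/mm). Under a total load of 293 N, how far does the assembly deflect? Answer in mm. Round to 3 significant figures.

k_A = Gd⁴/(8D³N_a) = (77.3×10³)(3.1⁴)/(8·14.1³·18) = 17.685 N/mm
Parallel: k_eq = 17.685 + 32 = 49.685 N/mm
δ = F/k_eq = 293/49.685 = 5.8971 mm

5.90 mm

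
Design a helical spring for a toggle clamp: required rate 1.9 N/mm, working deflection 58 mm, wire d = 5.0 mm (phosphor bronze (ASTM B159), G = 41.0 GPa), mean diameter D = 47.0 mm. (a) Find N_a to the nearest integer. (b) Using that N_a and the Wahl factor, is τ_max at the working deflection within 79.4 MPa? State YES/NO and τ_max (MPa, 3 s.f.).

(a) 16 coils; (b) NO, τ_max = 124 MPa

N_a = Gd⁴/(8D³k) = (41.0×10³)(5.0⁴)/(8·47.0³·1.9) = 16.24 → N_a = 16
Actual rate k = Gd⁴/(8D³·16) = 1.9282 N/mm
Working load F = kδ = 1.9282·58 = 111.84 N
C = 47.0/5.0 = 9.4000; K_W = (4C−1)/(4C−4)+0.615/C = 1.1547
τ_max = K_W·8FD/(πd³) = 1.1547·107.08 = 123.65 MPa
τ_max > 79.4 MPa → exceeds allowable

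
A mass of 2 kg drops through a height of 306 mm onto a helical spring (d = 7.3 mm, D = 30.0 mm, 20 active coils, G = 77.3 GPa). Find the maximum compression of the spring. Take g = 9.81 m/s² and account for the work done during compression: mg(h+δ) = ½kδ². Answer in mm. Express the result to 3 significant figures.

k = Gd⁴/(8D³N_a) = (77.3×10³)(7.3⁴)/(8·30.0³·20) = 50.814 N/mm
W = mg = 2 × 9.81 = 19.62 N
½kδ² − Wδ − Wh = 0 → δ = (W + √(W² + 2kWh))/k
δ = (19.62 + √(384.94 + 610151))/50.814 = (19.62 + 781.37)/50.814 = 15.763 mm

15.8 mm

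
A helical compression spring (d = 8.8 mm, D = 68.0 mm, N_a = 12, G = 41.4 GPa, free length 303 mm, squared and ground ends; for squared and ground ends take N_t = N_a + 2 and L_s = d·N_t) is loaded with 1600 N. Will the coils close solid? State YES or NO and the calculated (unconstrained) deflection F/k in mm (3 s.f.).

YES, δ = 195 mm

k = Gd⁴/(8D³N_a) = (41.4×10³)(8.8⁴)/(8·68.0³·12) = 8.2249 N/mm
N_t = 14; L_s = 8.8·14 = 123.2 mm; δ_solid = L₀ − L_s = 303 − 123.2 = 179.8 mm
δ = F/k = 1600/8.2249 = 194.53 mm
δ ≥ δ_solid → spring goes solid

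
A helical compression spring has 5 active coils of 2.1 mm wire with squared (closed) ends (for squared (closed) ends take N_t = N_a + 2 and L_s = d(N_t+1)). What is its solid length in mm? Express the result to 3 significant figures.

16.8 mm

squared (closed) ends: N_t = N_a + 2 = 5 + 2 = 7
L_s = d·(N_t+1) = 2.1 × 8 = 16.8 mm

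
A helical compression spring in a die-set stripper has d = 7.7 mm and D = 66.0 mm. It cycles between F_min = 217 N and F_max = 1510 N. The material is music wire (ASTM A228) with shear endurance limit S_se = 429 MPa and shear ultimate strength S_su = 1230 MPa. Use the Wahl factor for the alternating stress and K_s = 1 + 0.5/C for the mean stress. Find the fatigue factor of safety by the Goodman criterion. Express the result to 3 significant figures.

C = D/d = 66.0/7.7 = 8.5714; K_W = (4C−1)/(4C−4)+0.615/C = 1.1708; K_s = 1+0.5/C = 1.0583
F_a = (F_max−F_min)/2 = 646.5 N; F_m = (F_max+F_min)/2 = 863.5 N
τ_a = K_W·8F_aD/(πd³) = 1.1708 × 238 = 278.65 MPa
τ_m = K_s·8F_mD/(πd³) = 1.0583 × 317.89 = 336.43 MPa
Goodman: 1/n_f = τ_a/S_se + τ_m/S_su = 278.65/429 + 336.43/1230 = 0.64954 + 0.27352 = 0.92307
n_f = 1/0.92307 = 1.083

1.08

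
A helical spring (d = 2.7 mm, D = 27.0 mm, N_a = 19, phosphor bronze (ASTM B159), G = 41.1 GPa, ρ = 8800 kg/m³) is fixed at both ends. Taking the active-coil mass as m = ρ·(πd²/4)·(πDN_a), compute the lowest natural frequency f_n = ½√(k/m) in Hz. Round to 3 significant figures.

47.4 Hz

k = Gd⁴/(8D³N_a) = (41.1×10³)(2.7⁴)/(8·27.0³·19) = 0.73007 N/mm = 730.07 N/m
Wire length L = πDN_a = π·27.0·19 = 1611.6 mm
m = ρ·(πd²/4)·L = 8800 × 5.7256×10⁻⁶ m² × 1.6116 m = 0.081202 kg
f_n = ½√(k/m) = 0.5·√(730.07/0.081202) = 0.5·√(8990.7) = 47.41 Hz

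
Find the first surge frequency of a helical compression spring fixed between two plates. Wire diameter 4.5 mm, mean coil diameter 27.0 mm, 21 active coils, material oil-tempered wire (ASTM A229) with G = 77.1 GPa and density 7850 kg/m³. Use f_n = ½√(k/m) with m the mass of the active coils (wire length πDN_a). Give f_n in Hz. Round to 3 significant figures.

104 Hz

k = Gd⁴/(8D³N_a) = (77.1×10³)(4.5⁴)/(8·27.0³·21) = 9.561 N/mm = 9561 N/m
Wire length L = πDN_a = π·27.0·21 = 1781.3 mm
m = ρ·(πd²/4)·L = 7850 × 15.904×10⁻⁶ m² × 1.7813 m = 0.22239 kg
f_n = ½√(k/m) = 0.5·√(9561/0.22239) = 0.5·√(42992) = 103.67 Hz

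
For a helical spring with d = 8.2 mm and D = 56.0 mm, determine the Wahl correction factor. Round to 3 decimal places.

1.219

C = D/d = 56.0/8.2 = 6.8293
K_W = (4C−1)/(4C−4) + 0.615/C = 26.317/23.317 + 0.0901 = 1.2187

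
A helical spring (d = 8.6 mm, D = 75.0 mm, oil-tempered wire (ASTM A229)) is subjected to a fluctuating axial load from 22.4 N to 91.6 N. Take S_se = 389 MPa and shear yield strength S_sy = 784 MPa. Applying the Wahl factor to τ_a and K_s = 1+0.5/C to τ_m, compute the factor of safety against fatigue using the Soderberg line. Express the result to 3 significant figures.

C = D/d = 75.0/8.6 = 8.7209; K_W = (4C−1)/(4C−4)+0.615/C = 1.1677; K_s = 1+0.5/C = 1.0573
F_a = (F_max−F_min)/2 = 34.6 N; F_m = (F_max+F_min)/2 = 57 N
τ_a = K_W·8F_aD/(πd³) = 1.1677 × 10.389 = 12.131 MPa
τ_m = K_s·8F_mD/(πd³) = 1.0573 × 17.115 = 18.096 MPa
Soderberg: 1/n_f = τ_a/S_se + τ_m/S_sy = 12.131/389 + 18.096/784 = 0.03119 + 0.02308 = 0.054267
n_f = 1/0.054267 = 18.43

18.4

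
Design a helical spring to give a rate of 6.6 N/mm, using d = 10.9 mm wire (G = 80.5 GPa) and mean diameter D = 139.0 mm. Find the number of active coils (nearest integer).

N_a = Gd⁴/(8D³k) = (80.5×10³ × 10.9⁴)/(8 × 139.0³ × 6.6)
    = 1.13632e+09 / 1.41801e+08 = 8.014 → 8 coils

8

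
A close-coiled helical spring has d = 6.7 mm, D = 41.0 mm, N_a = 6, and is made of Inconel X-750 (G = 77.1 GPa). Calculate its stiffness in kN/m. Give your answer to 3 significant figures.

k = Gd⁴/(8D³N_a) = (77.1×10³ × 6.7⁴) / (8 × 41.0³ × 6)
  = 1.55365e+08 / 3.30821e+06 = 46.964 N/mm

47.0 kN/m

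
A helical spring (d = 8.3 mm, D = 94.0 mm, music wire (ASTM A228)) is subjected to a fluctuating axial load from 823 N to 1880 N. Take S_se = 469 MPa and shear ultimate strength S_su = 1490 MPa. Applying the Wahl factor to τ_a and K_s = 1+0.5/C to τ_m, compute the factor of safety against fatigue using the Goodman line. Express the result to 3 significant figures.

1.08

C = D/d = 94.0/8.3 = 11.3253; K_W = (4C−1)/(4C−4)+0.615/C = 1.1269; K_s = 1+0.5/C = 1.0441
F_a = (F_max−F_min)/2 = 528.5 N; F_m = (F_max+F_min)/2 = 1351.5 N
τ_a = K_W·8F_aD/(πd³) = 1.1269 × 221.25 = 249.33 MPa
τ_m = K_s·8F_mD/(πd³) = 1.0441 × 565.78 = 590.76 MPa
Goodman: 1/n_f = τ_a/S_se + τ_m/S_su = 249.33/469 + 590.76/1490 = 0.53163 + 0.39648 = 0.92811
n_f = 1/0.92811 = 1.077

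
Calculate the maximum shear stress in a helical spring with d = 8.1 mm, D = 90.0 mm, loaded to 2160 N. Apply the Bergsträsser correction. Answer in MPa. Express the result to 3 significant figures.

1040 MPa

Spring index C = D/d = 90.0/8.1 = 11.1111
K_B = (4C+2)/(4C−3) = 46.444/41.444 = 1.1206
τ₀ = 8FD/(πd³) = 8·2160·90.0/(π·8.1³) = 1.5552e+06/1669.6 = 931.5 MPa
τ_max = K·τ₀ = 1.1206 × 931.5 = 1043.9 MPa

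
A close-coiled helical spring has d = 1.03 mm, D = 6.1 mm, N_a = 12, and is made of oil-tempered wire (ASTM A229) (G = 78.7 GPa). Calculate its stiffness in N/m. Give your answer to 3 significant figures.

4070 N/m

k = Gd⁴/(8D³N_a) = (78.7×10³ × 1.03⁴) / (8 × 6.1³ × 12)
  = 88577.5 / 21790.2 = 4.065 N/mm = 4065 N/m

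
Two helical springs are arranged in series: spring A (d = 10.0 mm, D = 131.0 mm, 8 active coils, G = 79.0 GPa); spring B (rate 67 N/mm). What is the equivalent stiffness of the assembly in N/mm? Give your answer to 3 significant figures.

5.07 N/mm

k_A = Gd⁴/(8D³N_a) = (79.0×10³)(10.0⁴)/(8·131.0³·8) = 5.4908 N/mm
Series: 1/k_eq = 1/5.4908 + 1/67 = 0.19705; k_eq = 5.0749 N/mm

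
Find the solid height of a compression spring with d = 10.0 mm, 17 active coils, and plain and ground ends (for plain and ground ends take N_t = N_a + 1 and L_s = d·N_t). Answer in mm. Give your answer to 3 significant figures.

180 mm

plain and ground ends: N_t = N_a + 1 = 17 + 1 = 18
L_s = d·N_t = 10.0 × 18 = 180 mm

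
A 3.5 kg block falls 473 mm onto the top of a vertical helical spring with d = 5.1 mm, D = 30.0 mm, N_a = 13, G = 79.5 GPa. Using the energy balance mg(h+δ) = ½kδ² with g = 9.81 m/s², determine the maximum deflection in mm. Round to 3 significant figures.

k = Gd⁴/(8D³N_a) = (79.5×10³)(5.1⁴)/(8·30.0³·13) = 19.154 N/mm
W = mg = 3.5 × 9.81 = 34.335 N
½kδ² − Wδ − Wh = 0 → δ = (W + √(W² + 2kWh))/k
δ = (34.335 + √(1178.9 + 622127))/19.154 = (34.335 + 789.5)/19.154 = 43.012 mm

43.0 mm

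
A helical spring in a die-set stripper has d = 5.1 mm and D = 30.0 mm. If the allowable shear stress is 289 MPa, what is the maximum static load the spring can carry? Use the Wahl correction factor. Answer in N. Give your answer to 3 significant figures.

399 N

C = D/d = 30.0/5.1 = 5.8824
K_W = (4C−1)/(4C−4) + 0.615/C = 22.529/19.529 + 0.1045 = 1.2582
τ_max = K·8FD/(πd³) → F_max = τ_allow·πd³/(8DK)
F_max = 289·π·5.1³/(8·30.0·1.2582) = 1.2044e+05/301.96 = 398.85 N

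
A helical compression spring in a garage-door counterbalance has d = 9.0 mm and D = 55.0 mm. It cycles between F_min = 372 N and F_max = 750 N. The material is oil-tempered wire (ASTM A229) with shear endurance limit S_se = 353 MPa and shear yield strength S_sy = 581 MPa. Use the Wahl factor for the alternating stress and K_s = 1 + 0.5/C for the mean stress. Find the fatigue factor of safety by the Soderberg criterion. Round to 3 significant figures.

C = D/d = 55.0/9.0 = 6.1111; K_W = (4C−1)/(4C−4)+0.615/C = 1.2474; K_s = 1+0.5/C = 1.0818
F_a = (F_max−F_min)/2 = 189 N; F_m = (F_max+F_min)/2 = 561 N
τ_a = K_W·8F_aD/(πd³) = 1.2474 × 36.311 = 45.293 MPa
τ_m = K_s·8F_mD/(πd³) = 1.0818 × 107.78 = 116.6 MPa
Soderberg: 1/n_f = τ_a/S_se + τ_m/S_sy = 45.293/353 + 116.6/581 = 0.12831 + 0.20069 = 0.329
n_f = 1/0.329 = 3.04

3.04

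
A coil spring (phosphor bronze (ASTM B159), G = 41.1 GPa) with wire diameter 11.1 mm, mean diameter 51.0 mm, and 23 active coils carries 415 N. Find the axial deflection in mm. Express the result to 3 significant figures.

16.2 mm

k = Gd⁴/(8D³N_a) = (41.1×10³)(11.1⁴)/(8·51.0³·23) = 25.563 N/mm
δ = F/k = 415 / 25.563 = 16.235 mm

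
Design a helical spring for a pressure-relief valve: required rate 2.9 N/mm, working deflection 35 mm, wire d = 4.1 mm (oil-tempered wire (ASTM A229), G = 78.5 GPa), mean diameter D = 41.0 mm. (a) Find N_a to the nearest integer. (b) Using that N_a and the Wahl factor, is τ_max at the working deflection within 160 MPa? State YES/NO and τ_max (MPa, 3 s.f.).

(a) 14 coils; (b) NO, τ_max = 174 MPa

N_a = Gd⁴/(8D³k) = (78.5×10³)(4.1⁴)/(8·41.0³·2.9) = 13.87 → N_a = 14
Actual rate k = Gd⁴/(8D³·14) = 2.8737 N/mm
Working load F = kδ = 2.8737·35 = 100.58 N
C = 41.0/4.1 = 10.0000; K_W = (4C−1)/(4C−4)+0.615/C = 1.1448
τ_max = K_W·8FD/(πd³) = 1.1448·152.36 = 174.43 MPa
τ_max > 160 MPa → exceeds allowable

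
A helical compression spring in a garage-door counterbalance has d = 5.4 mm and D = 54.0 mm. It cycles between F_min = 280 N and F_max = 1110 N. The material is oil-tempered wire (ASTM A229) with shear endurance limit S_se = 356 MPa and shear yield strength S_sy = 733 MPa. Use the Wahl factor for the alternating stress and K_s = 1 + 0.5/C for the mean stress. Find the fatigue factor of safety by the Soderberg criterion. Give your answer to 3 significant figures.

0.491

C = D/d = 54.0/5.4 = 10.0000; K_W = (4C−1)/(4C−4)+0.615/C = 1.1448; K_s = 1+0.5/C = 1.0500
F_a = (F_max−F_min)/2 = 415 N; F_m = (F_max+F_min)/2 = 695 N
τ_a = K_W·8F_aD/(πd³) = 1.1448 × 362.41 = 414.9 MPa
τ_m = K_s·8F_mD/(πd³) = 1.0500 × 606.93 = 637.27 MPa
Soderberg: 1/n_f = τ_a/S_se + τ_m/S_sy = 414.9/356 + 637.27/733 = 1.16545 + 0.86941 = 2.0349
n_f = 1/2.0349 = 0.4914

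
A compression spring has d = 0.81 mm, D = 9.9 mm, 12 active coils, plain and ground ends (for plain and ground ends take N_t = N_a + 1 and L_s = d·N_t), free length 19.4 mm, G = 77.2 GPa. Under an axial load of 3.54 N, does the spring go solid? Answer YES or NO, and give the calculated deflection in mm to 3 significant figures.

k = Gd⁴/(8D³N_a) = (77.2×10³)(0.81⁴)/(8·9.9³·12) = 0.35676 N/mm
N_t = 13; L_s = 0.81·13 = 10.53 mm; δ_solid = L₀ − L_s = 19.4 − 10.53 = 8.87 mm
δ = F/k = 3.54/0.35676 = 9.9225 mm
δ ≥ δ_solid → spring goes solid

YES, δ = 9.92 mm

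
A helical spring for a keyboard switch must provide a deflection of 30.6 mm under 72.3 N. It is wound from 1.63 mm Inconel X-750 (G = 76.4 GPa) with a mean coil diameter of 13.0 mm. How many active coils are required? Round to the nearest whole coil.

Required rate k = F/δ = 72.3/30.6 = 2.3627 N/mm
N_a = Gd⁴/(8D³k) = (76.4×10³ × 1.63⁴)/(8 × 13.0³ × 2.3627)
    = 539317 / 41527.6 = 12.99 → 13 coils

13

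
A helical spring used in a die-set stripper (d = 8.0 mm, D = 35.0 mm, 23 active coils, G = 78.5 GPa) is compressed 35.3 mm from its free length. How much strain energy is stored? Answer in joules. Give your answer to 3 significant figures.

25.4 J

k = Gd⁴/(8D³N_a) = (78.5×10³)(8.0⁴)/(8·35.0³·23) = 40.758 N/mm
U = ½kδ² = 0.5 × 40.758 × 35.3² = 25394 N·mm = 25.394 J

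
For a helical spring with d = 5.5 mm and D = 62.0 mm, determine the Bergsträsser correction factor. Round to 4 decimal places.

1.1188

C = D/d = 62.0/5.5 = 11.2727
K_B = (4C+2)/(4C−3) = 47.091/42.091 = 1.1188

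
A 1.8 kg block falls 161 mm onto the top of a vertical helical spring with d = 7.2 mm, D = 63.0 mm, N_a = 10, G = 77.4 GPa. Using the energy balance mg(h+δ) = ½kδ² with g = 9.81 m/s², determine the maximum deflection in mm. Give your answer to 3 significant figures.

25.1 mm

k = Gd⁴/(8D³N_a) = (77.4×10³)(7.2⁴)/(8·63.0³·10) = 10.398 N/mm
W = mg = 1.8 × 9.81 = 17.658 N
½kδ² − Wδ − Wh = 0 → δ = (W + √(W² + 2kWh))/k
δ = (17.658 + √(311.8 + 59123))/10.398 = (17.658 + 243.79)/10.398 = 25.144 mm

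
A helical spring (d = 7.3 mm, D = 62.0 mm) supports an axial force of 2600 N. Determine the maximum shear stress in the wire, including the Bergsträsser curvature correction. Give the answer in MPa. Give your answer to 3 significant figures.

Spring index C = D/d = 62.0/7.3 = 8.4932
K_B = (4C+2)/(4C−3) = 35.973/30.973 = 1.1614
τ₀ = 8FD/(πd³) = 8·2600·62.0/(π·7.3³) = 1.2896e+06/1222.1 = 1055.2 MPa
τ_max = K·τ₀ = 1.1614 × 1055.2 = 1225.5 MPa

1230 MPa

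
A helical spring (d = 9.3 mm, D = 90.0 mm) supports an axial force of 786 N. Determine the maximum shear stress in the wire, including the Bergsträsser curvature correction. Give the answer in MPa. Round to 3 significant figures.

255 MPa

Spring index C = D/d = 90.0/9.3 = 9.6774
K_B = (4C+2)/(4C−3) = 40.710/35.710 = 1.1400
τ₀ = 8FD/(πd³) = 8·786·90.0/(π·9.3³) = 565920/2527 = 223.95 MPa
τ_max = K·τ₀ = 1.1400 × 223.95 = 255.31 MPa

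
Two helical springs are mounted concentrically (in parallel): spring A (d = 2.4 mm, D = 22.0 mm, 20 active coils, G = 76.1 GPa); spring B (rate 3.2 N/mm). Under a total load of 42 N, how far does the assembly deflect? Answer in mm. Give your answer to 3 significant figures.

8.97 mm

k_A = Gd⁴/(8D³N_a) = (76.1×10³)(2.4⁴)/(8·22.0³·20) = 1.482 N/mm
Parallel: k_eq = 1.482 + 3.2 = 4.682 N/mm
δ = F/k_eq = 42/4.682 = 8.9706 mm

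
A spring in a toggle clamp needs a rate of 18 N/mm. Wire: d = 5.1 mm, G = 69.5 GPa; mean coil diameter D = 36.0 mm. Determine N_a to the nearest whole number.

7

N_a = Gd⁴/(8D³k) = (69.5×10³ × 5.1⁴)/(8 × 36.0³ × 18)
    = 4.70181e+07 / 6.71846e+06 = 6.998 → 7 coils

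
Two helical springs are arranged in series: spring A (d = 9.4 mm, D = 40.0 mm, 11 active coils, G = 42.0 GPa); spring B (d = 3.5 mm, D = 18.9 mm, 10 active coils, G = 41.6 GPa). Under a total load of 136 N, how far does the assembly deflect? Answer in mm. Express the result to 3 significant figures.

k_A = Gd⁴/(8D³N_a) = (42.0×10³)(9.4⁴)/(8·40.0³·11) = 58.223 N/mm
k_B = Gd⁴/(8D³N_a) = (41.6×10³)(3.5⁴)/(8·18.9³·10) = 11.558 N/mm
Series: 1/k_eq = 1/58.223 + 1/11.558 = 0.10369; k_eq = 9.6438 N/mm
δ = F/k_eq = 136/9.6438 = 14.102 mm

14.1 mm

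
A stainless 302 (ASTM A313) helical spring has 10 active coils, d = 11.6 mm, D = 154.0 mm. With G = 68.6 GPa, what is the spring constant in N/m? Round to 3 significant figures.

k = Gd⁴/(8D³N_a) = (68.6×10³ × 11.6⁴) / (8 × 154.0³ × 10)
  = 1.2421e+09 / 2.92181e+08 = 4.2511 N/mm = 4251.1 N/m

4250 N/m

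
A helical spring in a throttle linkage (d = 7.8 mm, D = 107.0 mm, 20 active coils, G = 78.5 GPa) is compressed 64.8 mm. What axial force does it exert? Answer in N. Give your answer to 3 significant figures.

96.1 N

k = Gd⁴/(8D³N_a) = (78.5×10³)(7.8⁴)/(8·107.0³·20) = 1.4824 N/mm
F = k·δ = 1.4824 × 64.8 = 96.062 N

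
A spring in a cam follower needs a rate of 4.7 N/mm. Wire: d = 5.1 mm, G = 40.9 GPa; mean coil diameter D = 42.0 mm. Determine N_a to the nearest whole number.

10

N_a = Gd⁴/(8D³k) = (40.9×10³ × 5.1⁴)/(8 × 42.0³ × 4.7)
    = 2.76697e+07 / 2.78571e+06 = 9.933 → 10 coils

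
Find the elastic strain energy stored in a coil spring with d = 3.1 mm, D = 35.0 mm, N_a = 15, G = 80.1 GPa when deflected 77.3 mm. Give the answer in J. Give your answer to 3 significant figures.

4.30 J

k = Gd⁴/(8D³N_a) = (80.1×10³)(3.1⁴)/(8·35.0³·15) = 1.4378 N/mm
U = ½kδ² = 0.5 × 1.4378 × 77.3² = 4295.6 N·mm = 4.2956 J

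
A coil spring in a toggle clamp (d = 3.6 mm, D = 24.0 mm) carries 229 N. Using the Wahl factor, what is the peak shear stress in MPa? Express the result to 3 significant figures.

367 MPa

Spring index C = D/d = 24.0/3.6 = 6.6667
K_W = (4C−1)/(4C−4) + 0.615/C = 25.667/22.667 + 0.0923 = 1.2246
τ₀ = 8FD/(πd³) = 8·229·24.0/(π·3.6³) = 43968/146.57 = 299.97 MPa
τ_max = K·τ₀ = 1.2246 × 299.97 = 367.35 MPa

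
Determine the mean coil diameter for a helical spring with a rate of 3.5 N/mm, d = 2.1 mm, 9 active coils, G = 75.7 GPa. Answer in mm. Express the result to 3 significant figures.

18.0 mm

D = (Gd⁴/(8N_a·k))^(1/3) = (75.7×10³·2.1⁴/(8·9·3.5))^(1/3)
  = (5842.15)^(1/3) = 18.0104 mm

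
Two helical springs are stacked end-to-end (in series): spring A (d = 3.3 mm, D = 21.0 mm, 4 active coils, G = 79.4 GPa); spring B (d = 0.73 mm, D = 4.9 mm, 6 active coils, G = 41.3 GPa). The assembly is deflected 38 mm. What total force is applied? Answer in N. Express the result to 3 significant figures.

74.1 N

k_A = Gd⁴/(8D³N_a) = (79.4×10³)(3.3⁴)/(8·21.0³·4) = 31.774 N/mm
k_B = Gd⁴/(8D³N_a) = (41.3×10³)(0.73⁴)/(8·4.9³·6) = 2.0769 N/mm
Series: 1/k_eq = 1/31.774 + 1/2.0769 = 0.51296; k_eq = 1.9495 N/mm
F = k_eq·δ = 1.9495·38 = 74.079 N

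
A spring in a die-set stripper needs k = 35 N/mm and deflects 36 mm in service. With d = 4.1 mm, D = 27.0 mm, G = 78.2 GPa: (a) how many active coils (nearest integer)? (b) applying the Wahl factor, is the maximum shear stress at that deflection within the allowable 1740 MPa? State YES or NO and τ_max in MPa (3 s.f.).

N_a = Gd⁴/(8D³k) = (78.2×10³)(4.1⁴)/(8·27.0³·35) = 4.01 → N_a = 4
Actual rate k = Gd⁴/(8D³·4) = 35.083 N/mm
Working load F = kδ = 35.083·36 = 1263 N
C = 27.0/4.1 = 6.5854; K_W = (4C−1)/(4C−4)+0.615/C = 1.2277
τ_max = K_W·8FD/(πd³) = 1.2277·1260 = 1546.8 MPa
τ_max ≤ 1740 MPa → acceptable

(a) 4 coils; (b) YES, τ_max = 1550 MPa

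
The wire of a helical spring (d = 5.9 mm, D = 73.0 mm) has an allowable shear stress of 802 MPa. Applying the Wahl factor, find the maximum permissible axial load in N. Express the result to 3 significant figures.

C = D/d = 73.0/5.9 = 12.3729
K_W = (4C−1)/(4C−4) + 0.615/C = 48.492/45.492 + 0.0497 = 1.1157
τ_max = K·8FD/(πd³) → F_max = τ_allow·πd³/(8DK)
F_max = 802·π·5.9³/(8·73.0·1.1157) = 5.1746e+05/651.54 = 794.22 N

794 N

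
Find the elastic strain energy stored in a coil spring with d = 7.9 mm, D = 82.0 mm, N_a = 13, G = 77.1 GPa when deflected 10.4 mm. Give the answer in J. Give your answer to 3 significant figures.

k = Gd⁴/(8D³N_a) = (77.1×10³)(7.9⁴)/(8·82.0³·13) = 5.2371 N/mm
U = ½kδ² = 0.5 × 5.2371 × 10.4² = 283.22 N·mm = 0.28322 J

0.283 J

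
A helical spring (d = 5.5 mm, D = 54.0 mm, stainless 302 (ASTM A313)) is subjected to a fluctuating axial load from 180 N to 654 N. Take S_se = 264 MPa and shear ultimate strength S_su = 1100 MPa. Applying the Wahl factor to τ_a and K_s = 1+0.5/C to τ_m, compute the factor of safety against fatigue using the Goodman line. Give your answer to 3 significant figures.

C = D/d = 54.0/5.5 = 9.8182; K_W = (4C−1)/(4C−4)+0.615/C = 1.1477; K_s = 1+0.5/C = 1.0509
F_a = (F_max−F_min)/2 = 237 N; F_m = (F_max+F_min)/2 = 417 N
τ_a = K_W·8F_aD/(πd³) = 1.1477 × 195.88 = 224.81 MPa
τ_m = K_s·8F_mD/(πd³) = 1.0509 × 344.65 = 362.2 MPa
Goodman: 1/n_f = τ_a/S_se + τ_m/S_su = 224.81/264 + 362.2/1100 = 0.85156 + 0.32928 = 1.1808
n_f = 1/1.1808 = 0.8469

0.847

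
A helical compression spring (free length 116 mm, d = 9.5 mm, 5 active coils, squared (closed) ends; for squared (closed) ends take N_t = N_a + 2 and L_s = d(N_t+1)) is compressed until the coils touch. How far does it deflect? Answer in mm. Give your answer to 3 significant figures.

40.0 mm

N_t = 7; L_s = 9.5·8 = 76 mm
δ_solid = L₀ − L_s = 116 − 76 = 40 mm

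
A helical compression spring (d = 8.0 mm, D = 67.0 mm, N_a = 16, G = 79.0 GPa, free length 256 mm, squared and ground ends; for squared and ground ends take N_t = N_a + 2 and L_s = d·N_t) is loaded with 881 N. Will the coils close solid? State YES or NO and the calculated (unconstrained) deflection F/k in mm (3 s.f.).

NO, δ = 105 mm

k = Gd⁴/(8D³N_a) = (79.0×10³)(8.0⁴)/(8·67.0³·16) = 8.4053 N/mm
N_t = 18; L_s = 8.0·18 = 144 mm; δ_solid = L₀ − L_s = 256 − 144 = 112 mm
δ = F/k = 881/8.4053 = 104.81 mm
δ < δ_solid → spring does not go solid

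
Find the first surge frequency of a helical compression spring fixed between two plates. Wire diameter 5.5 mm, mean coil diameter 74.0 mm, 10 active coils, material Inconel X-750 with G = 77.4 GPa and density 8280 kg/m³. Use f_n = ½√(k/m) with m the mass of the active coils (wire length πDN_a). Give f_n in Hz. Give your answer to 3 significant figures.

34.6 Hz

k = Gd⁴/(8D³N_a) = (77.4×10³)(5.5⁴)/(8·74.0³·10) = 2.1848 N/mm = 2184.8 N/m
Wire length L = πDN_a = π·74.0·10 = 2324.8 mm
m = ρ·(πd²/4)·L = 8280 × 23.758×10⁻⁶ m² × 2.3248 m = 0.45733 kg
f_n = ½√(k/m) = 0.5·√(2184.8/0.45733) = 0.5·√(4777.3) = 34.559 Hz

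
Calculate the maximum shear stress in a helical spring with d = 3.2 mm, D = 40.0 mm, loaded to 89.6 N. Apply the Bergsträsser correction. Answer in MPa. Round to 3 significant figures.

308 MPa

Spring index C = D/d = 40.0/3.2 = 12.5000
K_B = (4C+2)/(4C−3) = 52.000/47.000 = 1.1064
τ₀ = 8FD/(πd³) = 8·89.6·40.0/(π·3.2³) = 28672/102.94 = 278.52 MPa
τ_max = K·τ₀ = 1.1064 × 278.52 = 308.15 MPa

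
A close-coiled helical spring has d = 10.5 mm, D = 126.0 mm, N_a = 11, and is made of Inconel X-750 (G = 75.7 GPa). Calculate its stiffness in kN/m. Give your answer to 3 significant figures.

k = Gd⁴/(8D³N_a) = (75.7×10³ × 10.5⁴) / (8 × 126.0³ × 11)
  = 9.20138e+08 / 1.76033e+08 = 5.2271 N/mm

5.23 kN/m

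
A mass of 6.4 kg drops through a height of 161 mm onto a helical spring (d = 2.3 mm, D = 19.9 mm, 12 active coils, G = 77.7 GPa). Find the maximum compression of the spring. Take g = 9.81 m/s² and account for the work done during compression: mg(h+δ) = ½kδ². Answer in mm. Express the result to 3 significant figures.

k = Gd⁴/(8D³N_a) = (77.7×10³)(2.3⁴)/(8·19.9³·12) = 2.8741 N/mm
W = mg = 6.4 × 9.81 = 62.784 N
½kδ² − Wδ − Wh = 0 → δ = (W + √(W² + 2kWh))/k
δ = (62.784 + √(3941.8 + 58104.1))/2.8741 = (62.784 + 249.09)/2.8741 = 108.51 mm

109 mm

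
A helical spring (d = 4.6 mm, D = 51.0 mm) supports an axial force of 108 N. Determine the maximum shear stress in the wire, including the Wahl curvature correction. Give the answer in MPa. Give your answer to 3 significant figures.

Spring index C = D/d = 51.0/4.6 = 11.0870
K_W = (4C−1)/(4C−4) + 0.615/C = 43.348/40.348 + 0.0555 = 1.1298
τ₀ = 8FD/(πd³) = 8·108·51.0/(π·4.6³) = 44064/305.79 = 144.1 MPa
τ_max = K·τ₀ = 1.1298 × 144.1 = 162.81 MPa

163 MPa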